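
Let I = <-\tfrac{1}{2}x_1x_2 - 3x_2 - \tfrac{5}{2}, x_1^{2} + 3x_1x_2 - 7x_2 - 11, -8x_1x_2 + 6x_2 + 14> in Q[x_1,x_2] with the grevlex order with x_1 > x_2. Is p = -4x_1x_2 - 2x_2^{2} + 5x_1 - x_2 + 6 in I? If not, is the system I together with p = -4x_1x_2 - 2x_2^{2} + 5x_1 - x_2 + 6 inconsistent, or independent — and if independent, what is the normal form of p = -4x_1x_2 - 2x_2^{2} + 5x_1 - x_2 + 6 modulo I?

Adjoining -4x_1x_2 - 2x_2^{2} + 5x_1 - x_2 + 6 makes the ideal the whole ring: the system is inconsistent.

First compute the reduced Gröbner basis of I by Buchberger's algorithm.
f_1 = -\tfrac{1}{2}x_1x_2 - 3x_2 - \tfrac{5}{2}, LT = x_1x_2.
f_2 = x_1^{2} + 3x_1x_2 - 7x_2 - 11, LT = x_1^{2}.
f_3 = -8x_1x_2 + 6x_2 + 14, LT = x_1x_2.

S(f_1,f_2): lcm = x_1^{2}x_2. S = -3x_1x_2^{2} + 6x_1x_2 + 7x_2^{2} + 5x_1 + 11x_2.
  leading term x_1x_2^{2}: subtract (6x_2)·f_1 from -3x_1x_2^{2} + 6x_1x_2 + 7x_2^{2} + 5x_1 + 11x_2 → 6x_1x_2 + 25x_2^{2} + 5x_1 + 26x_2
  leading term x_1x_2: subtract (-12)·f_1 from 6x_1x_2 + 25x_2^{2} + 5x_1 + 26x_2 → 25x_2^{2} + 5x_1 - 10x_2 - 30
  leading term x_2^{2}: no divisor's leading term divides it; move 25x_2^{2} to the remainder.
  leading term x_1: no divisor's leading term divides it; move 5x_1 to the remainder.
  leading term x_2: no divisor's leading term divides it; move -10x_2 to the remainder.
  leading term 1: no divisor's leading term divides it; move -30 to the remainder.
  remainder 25x_2^{2} + 5x_1 - 10x_2 - 30 ≠ 0; add h_4 = 25x_2^{2} + 5x_1 - 10x_2 - 30 to the basis.

S(f_1,f_3): lcm = x_1x_2. S = \tfrac{27}{4}x_2 + \tfrac{27}{4}.
  leading term x_2: no divisor's leading term divides it; move \tfrac{27}{4}x_2 to the remainder.
  leading term 1: no divisor's leading term divides it; move \tfrac{27}{4} to the remainder.
  remainder \tfrac{27}{4}x_2 + \tfrac{27}{4} ≠ 0; add h_5 = \tfrac{27}{4}x_2 + \tfrac{27}{4} to the basis.

S(f_2,f_3): lcm = x_1^{2}x_2. S = 3x_1x_2^{2} + \tfrac{3}{4}x_1x_2 - 7x_2^{2} + \tfrac{7}{4}x_1 - 11x_2.
  leading term x_1x_2^{2}: subtract (-6x_2)·f_1 from 3x_1x_2^{2} + \tfrac{3}{4}x_1x_2 - 7x_2^{2} + \tfrac{7}{4}x_1 - 11x_2 → \tfrac{3}{4}x_1x_2 - 25x_2^{2} + \tfrac{7}{4}x_1 - 26x_2
  leading term x_1x_2: subtract (-\tfrac{3}{2})·f_1 from \tfrac{3}{4}x_1x_2 - 25x_2^{2} + \tfrac{7}{4}x_1 - 26x_2 → -25x_2^{2} + \tfrac{7}{4}x_1 - \tfrac{61}{2}x_2 - \tfrac{15}{4}
  leading term x_2^{2}: subtract (-1)·h_4 from -25x_2^{2} + \tfrac{7}{4}x_1 - \tfrac{61}{2}x_2 - \tfrac{15}{4} → \tfrac{27}{4}x_1 - \tfrac{81}{2}x_2 - \tfrac{135}{4}
  leading term x_1: no divisor's leading term divides it; move \tfrac{27}{4}x_1 to the remainder.
  leading term x_2: subtract (-6)·h_5 from -\tfrac{81}{2}x_2 - \tfrac{135}{4} → \tfrac{27}{4}
  leading term 1: no divisor's leading term divides it; move \tfrac{27}{4} to the remainder.
  remainder \tfrac{27}{4}x_1 + \tfrac{27}{4} ≠ 0; add h_6 = \tfrac{27}{4}x_1 + \tfrac{27}{4} to the basis.

S(f_1,h_4): lcm = x_1x_2^{2}. S = -\tfrac{1}{5}x_1^{2} + \tfrac{2}{5}x_1x_2 + 6x_2^{2} + \tfrac{6}{5}x_1 + 5x_2.
  leading term x_1^{2}: subtract (-\tfrac{1}{5})·f_2 from -\tfrac{1}{5}x_1^{2} + \tfrac{2}{5}x_1x_2 + 6x_2^{2} + \tfrac{6}{5}x_1 + 5x_2 → x_1x_2 + 6x_2^{2} + \tfrac{6}{5}x_1 + \tfrac{18}{5}x_2 - \tfrac{11}{5}
  leading term x_1x_2: subtract (-2)·f_1 from x_1x_2 + 6x_2^{2} + \tfrac{6}{5}x_1 + \tfrac{18}{5}x_2 - \tfrac{11}{5} → 6x_2^{2} + \tfrac{6}{5}x_1 - \tfrac{12}{5}x_2 - \tfrac{36}{5}
  leading term x_2^{2}: subtract (\tfrac{6}{25})·h_4 from 6x_2^{2} + \tfrac{6}{5}x_1 - \tfrac{12}{5}x_2 - \tfrac{36}{5} → 0
  remainder 0.

S(f_2,h_4): leading monomials are coprime, so the S-polynomial reduces to 0 (Buchberger's first criterion).
S(f_3,h_4): lcm = x_1x_2^{2}. S = -\tfrac{1}{5}x_1^{2} + \tfrac{2}{5}x_1x_2 - \tfrac{3}{4}x_2^{2} + \tfrac{6}{5}x_1 - \tfrac{7}{4}x_2.
  leading term x_1^{2}: subtract (-\tfrac{1}{5})·f_2 from -\tfrac{1}{5}x_1^{2} + \tfrac{2}{5}x_1x_2 - \tfrac{3}{4}x_2^{2} + \tfrac{6}{5}x_1 - \tfrac{7}{4}x_2 → x_1x_2 - \tfrac{3}{4}x_2^{2} + \tfrac{6}{5}x_1 - \tfrac{63}{20}x_2 - \tfrac{11}{5}
  leading term x_1x_2: subtract (-2)·f_1 from x_1x_2 - \tfrac{3}{4}x_2^{2} + \tfrac{6}{5}x_1 - \tfrac{63}{20}x_2 - \tfrac{11}{5} → -\tfrac{3}{4}x_2^{2} + \tfrac{6}{5}x_1 - \tfrac{183}{20}x_2 - \tfrac{36}{5}
  leading term x_2^{2}: subtract (-\tfrac{3}{100})·h_4 from -\tfrac{3}{4}x_2^{2} + \tfrac{6}{5}x_1 - \tfrac{183}{20}x_2 - \tfrac{36}{5} → \tfrac{27}{20}x_1 - \tfrac{189}{20}x_2 - \tfrac{81}{10}
  leading term x_1: subtract (\tfrac{1}{5})·h_6 from \tfrac{27}{20}x_1 - \tfrac{189}{20}x_2 - \tfrac{81}{10} → -\tfrac{189}{20}x_2 - \tfrac{189}{20}
  leading term x_2: subtract (-\tfrac{7}{5})·h_5 from -\tfrac{189}{20}x_2 - \tfrac{189}{20} → 0
  remainder 0.

S(f_1,h_5): lcm = x_1x_2. S = -x_1 + 6x_2 + 5.
  leading term x_1: subtract (-\tfrac{4}{27})·h_6 from -x_1 + 6x_2 + 5 → 6x_2 + 6
  leading term x_2: subtract (\tfrac{8}{9})·h_5 from 6x_2 + 6 → 0
  remainder 0.

S(f_2,h_5): leading monomials are coprime, so the S-polynomial reduces to 0 (Buchberger's first criterion).
S(f_3,h_5): lcm = x_1x_2. S = -x_1 - \tfrac{3}{4}x_2 - \tfrac{7}{4}.
  leading term x_1: subtract (-\tfrac{4}{27})·h_6 from -x_1 - \tfrac{3}{4}x_2 - \tfrac{7}{4} → -\tfrac{3}{4}x_2 - \tfrac{3}{4}
  leading term x_2: subtract (-\tfrac{1}{9})·h_5 from -\tfrac{3}{4}x_2 - \tfrac{3}{4} → 0
  remainder 0.

S(h_4,h_5): lcm = x_2^{2}. S = \tfrac{1}{5}x_1 - \tfrac{7}{5}x_2 - \tfrac{6}{5}.
  leading term x_1: subtract (\tfrac{4}{135})·h_6 from \tfrac{1}{5}x_1 - \tfrac{7}{5}x_2 - \tfrac{6}{5} → -\tfrac{7}{5}x_2 - \tfrac{7}{5}
  leading term x_2: subtract (-\tfrac{28}{135})·h_5 from -\tfrac{7}{5}x_2 - \tfrac{7}{5} → 0
  remainder 0.

S(f_1,h_6): lcm = x_1x_2. S = 5x_2 + 5.
  leading term x_2: subtract (\tfrac{20}{27})·h_5 from 5x_2 + 5 → 0
  remainder 0.

S(f_2,h_6): lcm = x_1^{2}. S = 3x_1x_2 - x_1 - 7x_2 - 11.
  leading term x_1x_2: subtract (-6)·f_1 from 3x_1x_2 - x_1 - 7x_2 - 11 → -x_1 - 25x_2 - 26
  leading term x_1: subtract (-\tfrac{4}{27})·h_6 from -x_1 - 25x_2 - 26 → -25x_2 - 25
  leading term x_2: subtract (-\tfrac{100}{27})·h_5 from -25x_2 - 25 → 0
  remainder 0.

S(f_3,h_6): lcm = x_1x_2. S = -\tfrac{7}{4}x_2 - \tfrac{7}{4}.
  leading term x_2: subtract (-\tfrac{7}{27})·h_5 from -\tfrac{7}{4}x_2 - \tfrac{7}{4} → 0
  remainder 0.

S(h_4,h_6): leading monomials are coprime, so the S-polynomial reduces to 0 (Buchberger's first criterion).
S(h_5,h_6): leading monomials are coprime, so the S-polynomial reduces to 0 (Buchberger's first criterion).
Every S-polynomial of the final basis reduces to 0, so we have a Gröbner basis.
Inter-reduce: drop elements whose leading term is divisible by another's, tail-reduce, and make monic.
Reduced Gröbner basis: {x_1 + 1, x_2 + 1}.
Label its elements g_1 = x_1 + 1, g_2 = x_2 + 1.

Reduce p = -4x_1x_2 - 2x_2^{2} + 5x_1 - x_2 + 6 modulo G:
  leading term x_1x_2: subtract (-4x_2)·g_1 from -4x_1x_2 - 2x_2^{2} + 5x_1 - x_2 + 6 → -2x_2^{2} + 5x_1 + 3x_2 + 6
  leading term x_2^{2}: subtract (-2x_2)·g_2 from -2x_2^{2} + 5x_1 + 3x_2 + 6 → 5x_1 + 5x_2 + 6
  leading term x_1: subtract (5)·g_1 from 5x_1 + 5x_2 + 6 → 5x_2 + 1
  leading term x_2: subtract (5)·g_2 from 5x_2 + 1 → -4
  leading term 1: no divisor's leading term divides it; move -4 to the remainder.
  normal form = -4.
The normal form is nonzero, so p ∉ I. Since p minus its normal form lies in I, I + (p) = I + (r) where r = -4; decide whether this ideal is the whole ring.
Here r = -4 is a nonzero constant, hence a unit: 1 ∈ I + (p), the Gröbner basis of I + (p) is {1}, and the enlarged system has no common solution — adjoining p is inconsistent.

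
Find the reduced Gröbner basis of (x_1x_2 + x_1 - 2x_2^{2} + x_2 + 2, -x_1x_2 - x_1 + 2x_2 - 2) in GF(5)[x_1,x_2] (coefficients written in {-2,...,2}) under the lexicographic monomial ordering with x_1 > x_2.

G = {x_1 + 2, x_2}

The reduced Gröbner basis is the canonical form of the ideal for this ordering.

f_1 = x_1x_2 + x_1 - 2x_2^{2} + x_2 + 2, LT = x_1x_2.
f_2 = -x_1x_2 - x_1 + 2x_2 - 2, LT = x_1x_2.

S(f_1,f_2): lcm = x_1x_2. S = -2x_2^{2} - 2x_2.
  leading term x_2^{2}: no divisor's leading term divides it; move -2x_2^{2} to the remainder.
  leading term x_2: no divisor's leading term divides it; move -2x_2 to the remainder.
  remainder -2x_2^{2} - 2x_2 ≠ 0; add g_3 = -2x_2^{2} - 2x_2 to the basis.

S(f_1,g_3): lcm = x_1x_2^{2}. S = -2x_2^{3} + x_2^{2} + 2x_2.
  leading term x_2^{3}: subtract (x_2)·g_3 from -2x_2^{3} + x_2^{2} + 2x_2 → -2x_2^{2} + 2x_2
  leading term x_2^{2}: subtract (1)·g_3 from -2x_2^{2} + 2x_2 → -x_2
  leading term x_2: no divisor's leading term divides it; move -x_2 to the remainder.
  remainder -x_2 ≠ 0; add g_4 = -x_2 to the basis.

S(f_1,g_4): lcm = x_1x_2. S = x_1 - 2x_2^{2} + x_2 + 2.
  leading term x_1: no divisor's leading term divides it; move x_1 to the remainder.
  leading term x_2^{2}: subtract (1)·g_3 from -2x_2^{2} + x_2 + 2 → -2x_2 + 2
  leading term x_2: subtract (2)·g_4 from -2x_2 + 2 → 2
  leading term 1: no divisor's leading term divides it; move 2 to the remainder.
  remainder x_1 + 2 ≠ 0; add g_5 = x_1 + 2 to the basis.

The other S-polynomials (S(f_2,g_3), S(f_2,g_4), S(g_3,g_4), S(f_1,g_5), S(f_2,g_5), S(g_3,g_5), S(g_4,g_5)) all reduce to 0 modulo the current basis, so we have a Gröbner basis.
Inter-reduce: drop elements whose leading term is divisible by another's, tail-reduce, and make monic.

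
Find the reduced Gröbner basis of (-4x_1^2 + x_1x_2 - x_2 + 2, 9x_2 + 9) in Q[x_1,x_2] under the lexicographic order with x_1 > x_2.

G = {x_1^2 + 1/4x_1 - 3/4, x_2 + 1}

f_1 = -4x_1^2 + x_1x_2 - x_2 + 2, LT = x_1^2.
f_2 = 9x_2 + 9, LT = x_2.

The S-polynomials (S(f_1,f_2)) all reduce to 0 modulo the current basis, so we have a Gröbner basis.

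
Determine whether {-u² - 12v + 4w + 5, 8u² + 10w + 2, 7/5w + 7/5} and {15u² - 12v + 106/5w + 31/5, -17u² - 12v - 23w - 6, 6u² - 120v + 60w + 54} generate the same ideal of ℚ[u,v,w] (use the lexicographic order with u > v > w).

Since reduced Gröbner bases are canonical representatives of ideals under a given ordering, it suffices to compute and compare them.
Buchberger on the first generating set:
f_1 = -u² - 12v + 4w + 5, LT = u².
f_2 = 8u² + 10w + 2, LT = u².
f_3 = 7/5w + 7/5, LT = w.

S(f_1,f_2): lcm = u². S = 12v - 21/4w - 21/4.
  leading term v: no divisor's leading term divides it; move 12v to the remainder.
  leading term w: subtract (-15/4)·f_3 from -21/4w - 21/4 → 0
  remainder 12v ≠ 0; add g_4 = 12v to the basis.

The other S-polynomials (S(f_1,f_3), S(f_2,f_3), S(f_1,g_4), S(f_2,g_4), S(f_3,g_4)) all reduce to 0 modulo the current basis, so we have a Gröbner basis.
Inter-reduce: drop elements whose leading term is divisible by another's, tail-reduce, and make monic.
Reduced Gröbner basis: {u² - 1, v, w + 1}.

Buchberger on the second generating set:
h_1 = 15u² - 12v + 106/5w + 31/5, LT = u².
h_2 = -17u² - 12v - 23w - 6, LT = u².
h_3 = 6u² - 120v + 60w + 54, LT = u².

S(h_1,h_2): lcm = u². S = -128/85v + 77/1275w + 77/1275.
  leading term v: no divisor's leading term divides it; move -128/85v to the remainder.
  leading term w: no divisor's leading term divides it; move 77/1275w to the remainder.
  leading term 1: no divisor's leading term divides it; move 77/1275 to the remainder.
  remainder -128/85v + 77/1275w + 77/1275 ≠ 0; add k_4 = -128/85v + 77/1275w + 77/1275 to the basis.

S(h_1,h_3): lcm = u². S = 96/5v - 644/75w - 644/75.
  leading term v: subtract (-51/4)·k_4 from 96/5v - 644/75w - 644/75 → -469/60w - 469/60
  leading term w: no divisor's leading term divides it; move -469/60w to the remainder.
  leading term 1: no divisor's leading term divides it; move -469/60 to the remainder.
  remainder -469/60w - 469/60 ≠ 0; add k_5 = -469/60w - 469/60 to the basis.

The other S-polynomials (S(h_2,h_3), S(h_1,k_4), S(h_2,k_4), S(h_3,k_4), S(h_1,k_5), S(h_2,k_5), S(h_3,k_5), S(k_4,k_5)) all reduce to 0 modulo the current basis, so we have a Gröbner basis.
Inter-reduce: drop elements whose leading term is divisible by another's, tail-reduce, and make monic.
Reduced Gröbner basis: {u² - 1, v, w + 1}.

The two bases agree; hence the ideals are identical.

Yes, the ideals are equal.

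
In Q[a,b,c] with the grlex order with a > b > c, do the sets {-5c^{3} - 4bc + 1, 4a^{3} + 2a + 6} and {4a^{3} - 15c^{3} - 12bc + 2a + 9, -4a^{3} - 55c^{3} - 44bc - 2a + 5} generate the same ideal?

Equality of ideals is decidable: compute both reduced Gröbner bases (unique for the ordering) and check whether they agree.
Buchberger on the first generating set:
f_1 = -5c^{3} - 4bc + 1, LT = c^{3}.
f_2 = 4a^{3} + 2a + 6, LT = a^{3}.

The S-polynomials (S(f_1,f_2)) all reduce to 0 modulo the current basis, so we have a Gröbner basis.
Inter-reduce: drop elements whose leading term is divisible by another's, tail-reduce, and make monic.
Reduced Gröbner basis: {a^{3} + \tfrac{1}{2}a + \tfrac{3}{2}, c^{3} + \tfrac{4}{5}bc - \tfrac{1}{5}}.

Buchberger on the second generating set:
h_1 = 4a^{3} - 15c^{3} - 12bc + 2a + 9, LT = a^{3}.
h_2 = -4a^{3} - 55c^{3} - 44bc - 2a + 5, LT = a^{3}.

S(h_1,h_2): lcm = a^{3}. S = -\tfrac{35}{2}c^{3} - 14bc + \tfrac{7}{2}.
  reduce S modulo (h_1, h_2):
  remainder -\tfrac{35}{2}c^{3} - 14bc + \tfrac{7}{2} ≠ 0; add k_3 = -\tfrac{35}{2}c^{3} - 14bc + \tfrac{7}{2} to the basis.

The other S-polynomials (S(h_1,k_3), S(h_2,k_3)) all reduce to 0 modulo the current basis, so we have a Gröbner basis.
Inter-reduce: drop elements whose leading term is divisible by another's, tail-reduce, and make monic.
Reduced Gröbner basis: {a^{3} + \tfrac{1}{2}a + \tfrac{3}{2}, c^{3} + \tfrac{4}{5}bc - \tfrac{1}{5}}.

The two bases agree; hence the ideals are identical.
The same test decides containment: I ⊆ J iff every generator of I reduces to 0 modulo a Gröbner basis of J.

Yes, the ideals are equal.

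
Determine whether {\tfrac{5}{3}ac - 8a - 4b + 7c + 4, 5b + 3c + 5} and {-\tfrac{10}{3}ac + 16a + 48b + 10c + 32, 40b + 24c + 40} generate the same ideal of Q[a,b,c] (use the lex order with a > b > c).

Yes, the ideals are equal.

Two ideals are equal iff their reduced Gröbner bases coincide (the reduced basis is unique for a fixed ordering).
Buchberger on the first generating set:
f_1 = \tfrac{5}{3}ac - 8a - 4b + 7c + 4, LT = ac.
f_2 = 5b + 3c + 5, LT = b.

The S-polynomials (S(f_1,f_2)) all reduce to 0 modulo the current basis, so we have a Gröbner basis.
Inter-reduce: drop elements whose leading term is divisible by another's, tail-reduce, and make monic.
Reduced Gröbner basis: {ac - \tfrac{24}{5}a + \tfrac{141}{25}c + \tfrac{24}{5}, b + \tfrac{3}{5}c + 1}.

Buchberger on the second generating set:
h_1 = -\tfrac{10}{3}ac + 16a + 48b + 10c + 32, LT = ac.
h_2 = 40b + 24c + 40, LT = b.

The S-polynomials (S(h_1,h_2)) all reduce to 0 modulo the current basis, so we have a Gröbner basis.
Inter-reduce: drop elements whose leading term is divisible by another's, tail-reduce, and make monic.
Reduced Gröbner basis: {ac - \tfrac{24}{5}a + \tfrac{141}{25}c + \tfrac{24}{5}, b + \tfrac{3}{5}c + 1}.

Same reduced basis, so the two generating sets span the same ideal.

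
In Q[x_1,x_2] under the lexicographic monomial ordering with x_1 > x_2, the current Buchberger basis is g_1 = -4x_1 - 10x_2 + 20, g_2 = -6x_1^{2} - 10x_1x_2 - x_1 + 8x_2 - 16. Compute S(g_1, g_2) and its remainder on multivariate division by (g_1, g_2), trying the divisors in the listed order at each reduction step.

S(g_1, g_2) = \tfrac{5}{6}x_1x_2 - \tfrac{31}{6}x_1 + \tfrac{4}{3}x_2 - \tfrac{8}{3}; remainder on division = -\tfrac{25}{12}x_2^{2} + \tfrac{221}{12}x_2 - \tfrac{57}{2}.

lcm(LM(g_1), LM(g_2)) = x_1^{2}.
S = (lcm/LT(g_1))·g_1 − (lcm/LT(g_2))·g_2 = \tfrac{5}{6}x_1x_2 - \tfrac{31}{6}x_1 + \tfrac{4}{3}x_2 - \tfrac{8}{3}.
Reduce S modulo (g_1, g_2) in that order:
  leading term x_1x_2: subtract (-\tfrac{5}{24}x_2)·g_1 from \tfrac{5}{6}x_1x_2 - \tfrac{31}{6}x_1 + \tfrac{4}{3}x_2 - \tfrac{8}{3} → -\tfrac{31}{6}x_1 - \tfrac{25}{12}x_2^{2} + \tfrac{11}{2}x_2 - \tfrac{8}{3}
  leading term x_1: subtract (\tfrac{31}{24})·g_1 from -\tfrac{31}{6}x_1 - \tfrac{25}{12}x_2^{2} + \tfrac{11}{2}x_2 - \tfrac{8}{3} → -\tfrac{25}{12}x_2^{2} + \tfrac{221}{12}x_2 - \tfrac{57}{2}
  leading term x_2^{2}: no divisor's leading term divides it; move -\tfrac{25}{12}x_2^{2} to the remainder.
  leading term x_2: no divisor's leading term divides it; move \tfrac{221}{12}x_2 to the remainder.
  leading term 1: no divisor's leading term divides it; move -\tfrac{57}{2} to the remainder.
The remainder -\tfrac{25}{12}x_2^{2} + \tfrac{221}{12}x_2 - \tfrac{57}{2} is nonzero, so it would be added as the next basis element.
This is the inner loop of Buchberger's algorithm — each nonzero remainder becomes a new basis element.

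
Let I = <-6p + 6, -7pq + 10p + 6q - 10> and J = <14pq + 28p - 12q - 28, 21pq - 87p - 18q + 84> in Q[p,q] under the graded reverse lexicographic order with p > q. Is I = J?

Since reduced Gröbner bases are canonical representatives of ideals under a given ordering, it suffices to compute and compare them.
Buchberger on the first generating set:
f_1 = -6p + 6, LT = p.
f_2 = -7pq + 10p + 6q - 10, LT = pq.

S(f_1,f_2): lcm = pq. S = 10/7p - 1/7q - 10/7.
  reduce S modulo (f_1, f_2):
  remainder -1/7q ≠ 0; add g_3 = -1/7q to the basis.

The other S-polynomials (S(f_1,g_3), S(f_2,g_3)) all reduce to 0 modulo the current basis, so we have a Gröbner basis.
Inter-reduce: drop elements whose leading term is divisible by another's, tail-reduce, and make monic.
Reduced Gröbner basis: {p - 1, q}.

Buchberger on the second generating set:
h_1 = 14pq + 28p - 12q - 28, LT = pq.
h_2 = 21pq - 87p - 18q + 84, LT = pq.

S(h_1,h_2): lcm = pq. S = 43/7p - 6.
  reduce S modulo (h_1, h_2):
  remainder 43/7p - 6 ≠ 0; add k_3 = 43/7p - 6 to the basis.

S(h_1,k_3): lcm = pq. S = 2p + 36/301q - 2.
  reduce S modulo (h_1, h_2, k_3):
  remainder 36/301q - 2/43 ≠ 0; add k_4 = 36/301q - 2/43 to the basis.

The other S-polynomials (S(h_2,k_3), S(h_1,k_4), S(h_2,k_4), S(k_3,k_4)) all reduce to 0 modulo the current basis, so we have a Gröbner basis.
Inter-reduce: drop elements whose leading term is divisible by another's, tail-reduce, and make monic.
Reduced Gröbner basis: {p - 42/43, q - 7/18}.

The bases are distinct; the ideals are different.

No, the ideals differ.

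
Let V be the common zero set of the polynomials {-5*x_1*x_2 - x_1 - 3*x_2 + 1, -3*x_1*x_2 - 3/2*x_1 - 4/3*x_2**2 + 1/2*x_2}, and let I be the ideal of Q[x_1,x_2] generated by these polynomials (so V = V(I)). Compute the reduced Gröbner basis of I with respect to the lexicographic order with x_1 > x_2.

G = {x_1 + 40/27*x_2**2 - 23/9*x_2 + 2/3, x_2**3 - 61/40*x_2**2 - 3/10*x_2 + 9/40}

f_1 = -5*x_1*x_2 - x_1 - 3*x_2 + 1, LT = x_1*x_2.
f_2 = -3*x_1*x_2 - 3/2*x_1 - 4/3*x_2**2 + 1/2*x_2, LT = x_1*x_2.

S(f_1,f_2): lcm = x_1*x_2. S = -3/10*x_1 - 4/9*x_2**2 + 23/30*x_2 - 1/5.
  leading term x_1: no divisor's leading term divides it; move -3/10*x_1 to the remainder.
  leading term x_2**2: no divisor's leading term divides it; move -4/9*x_2**2 to the remainder.
  leading term x_2: no divisor's leading term divides it; move 23/30*x_2 to the remainder.
  leading term 1: no divisor's leading term divides it; move -1/5 to the remainder.
  remainder -3/10*x_1 - 4/9*x_2**2 + 23/30*x_2 - 1/5 ≠ 0; add g_3 = -3/10*x_1 - 4/9*x_2**2 + 23/30*x_2 - 1/5 to the basis.

S(f_1,g_3): lcm = x_1*x_2. S = 1/5*x_1 - 40/27*x_2**3 + 23/9*x_2**2 - 1/15*x_2 - 1/5.
  leading term x_1: subtract (-2/3)·g_3 from 1/5*x_1 - 40/27*x_2**3 + 23/9*x_2**2 - 1/15*x_2 - 1/5 → -40/27*x_2**3 + 61/27*x_2**2 + 4/9*x_2 - 1/3
  leading term x_2**3: no divisor's leading term divides it; move -40/27*x_2**3 to the remainder.
  leading term x_2**2: no divisor's leading term divides it; move 61/27*x_2**2 to the remainder.
  leading term x_2: no divisor's leading term divides it; move 4/9*x_2 to the remainder.
  leading term 1: no divisor's leading term divides it; move -1/3 to the remainder.
  remainder -40/27*x_2**3 + 61/27*x_2**2 + 4/9*x_2 - 1/3 ≠ 0; add g_4 = -40/27*x_2**3 + 61/27*x_2**2 + 4/9*x_2 - 1/3 to the basis.

The other S-polynomials (S(f_2,g_3), S(f_1,g_4), S(f_2,g_4), S(g_3,g_4)) all reduce to 0 modulo the current basis, so we have a Gröbner basis.
Inter-reduce: drop elements whose leading term is divisible by another's, tail-reduce, and make monic.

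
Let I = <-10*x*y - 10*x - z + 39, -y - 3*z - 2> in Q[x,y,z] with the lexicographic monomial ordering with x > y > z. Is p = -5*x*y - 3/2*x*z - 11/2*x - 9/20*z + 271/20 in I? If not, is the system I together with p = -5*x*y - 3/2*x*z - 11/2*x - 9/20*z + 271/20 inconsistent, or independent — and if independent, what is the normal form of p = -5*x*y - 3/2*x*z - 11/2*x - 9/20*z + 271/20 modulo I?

First compute the reduced Gröbner basis of I by Buchberger's algorithm.
f_1 = -10*x*y - 10*x - z + 39, LT = x*y.
f_2 = -y - 3*z - 2, LT = y.

S(f_1,f_2): lcm = x*y. S = -3*x*z - x + 1/10*z - 39/10.
  reduce S modulo (f_1, f_2):
  remainder -3*x*z - x + 1/10*z - 39/10 ≠ 0; add h_3 = -3*x*z - x + 1/10*z - 39/10 to the basis.

The other S-polynomials (S(f_1,h_3), S(f_2,h_3)) all reduce to 0 modulo the current basis, so we have a Gröbner basis.
Inter-reduce: drop elements whose leading term is divisible by another's, tail-reduce, and make monic.
Reduced Gröbner basis: {x*z + 1/3*x - 1/30*z + 13/10, y + 3*z + 2}.
Label its elements g_1 = x*z + 1/3*x - 1/30*z + 13/10, g_2 = y + 3*z + 2.

Reduce p = -5*x*y - 3/2*x*z - 11/2*x - 9/20*z + 271/20 modulo G:
  leading term x*y: subtract (-5*x)·g_2 from -5*x*y - 3/2*x*z - 11/2*x - 9/20*z + 271/20 → 27/2*x*z + 9/2*x - 9/20*z + 271/20
  leading term x*z: subtract (27/2)·g_1 from 27/2*x*z + 9/2*x - 9/20*z + 271/20 → -4
  leading term 1: no divisor's leading term divides it; move -4 to the remainder.
  normal form = -4.
The normal form is nonzero, so p ∉ I. Since p minus its normal form lies in I, I + (p) = I + (r) where r = -4; decide whether this ideal is the whole ring.
Here r = -4 is a nonzero constant, hence a unit: 1 ∈ I + (p), the Gröbner basis of I + (p) is {1}, and the enlarged system has no common solution — adjoining p is inconsistent.

Adjoining -5*x*y - 3/2*x*z - 11/2*x - 9/20*z + 271/20 makes the ideal the whole ring: the system is inconsistent.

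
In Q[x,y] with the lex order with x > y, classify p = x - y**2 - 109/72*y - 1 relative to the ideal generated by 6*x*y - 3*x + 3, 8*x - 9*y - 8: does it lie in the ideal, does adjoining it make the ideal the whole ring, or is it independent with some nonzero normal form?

x - y**2 - 109/72*y - 1 lies in I (it reduces to 0).

First compute the reduced Gröbner basis of I by Buchberger's algorithm.
f_1 = 6*x*y - 3*x + 3, LT = x*y.
f_2 = 8*x - 9*y - 8, LT = x.

S(f_1,f_2): lcm = x*y. S = -1/2*x + 9/8*y**2 + y + 1/2.
  leading term x: subtract (-1/16)·f_2 from -1/2*x + 9/8*y**2 + y + 1/2 → 9/8*y**2 + 7/16*y
  leading term y**2: no divisor's leading term divides it; move 9/8*y**2 to the remainder.
  leading term y: no divisor's leading term divides it; move 7/16*y to the remainder.
  remainder 9/8*y**2 + 7/16*y ≠ 0; add h_3 = 9/8*y**2 + 7/16*y to the basis.

The other S-polynomials (S(f_1,h_3), S(f_2,h_3)) all reduce to 0 modulo the current basis, so we have a Gröbner basis.
Inter-reduce: drop elements whose leading term is divisible by another's, tail-reduce, and make monic.
Reduced Gröbner basis: {x - 9/8*y - 1, y**2 + 7/18*y}.
Label its elements g_1 = x - 9/8*y - 1, g_2 = y**2 + 7/18*y.

Reduce p = x - y**2 - 109/72*y - 1 modulo G:
  leading term x: subtract (1)·g_1 from x - y**2 - 109/72*y - 1 → -y**2 - 7/18*y
  leading term y**2: subtract (-1)·g_2 from -y**2 - 7/18*y → 0
  normal form = 0.
Since the normal form is 0, p ∈ I.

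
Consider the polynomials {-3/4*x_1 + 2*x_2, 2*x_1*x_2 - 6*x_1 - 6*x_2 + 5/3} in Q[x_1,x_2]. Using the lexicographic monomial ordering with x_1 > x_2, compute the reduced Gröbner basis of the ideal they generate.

G = {x_1 - 8/3*x_2, x_2**2 - 33/8*x_2 + 5/16}

f_1 = -3/4*x_1 + 2*x_2, LT = x_1.
f_2 = 2*x_1*x_2 - 6*x_1 - 6*x_2 + 5/3, LT = x_1*x_2.

S(f_1,f_2): lcm = x_1*x_2. S = 3*x_1 - 8/3*x_2**2 + 3*x_2 - 5/6.
  leading term x_1: subtract (-4)·f_1 from 3*x_1 - 8/3*x_2**2 + 3*x_2 - 5/6 → -8/3*x_2**2 + 11*x_2 - 5/6
  leading term x_2**2: no divisor's leading term divides it; move -8/3*x_2**2 to the remainder.
  leading term x_2: no divisor's leading term divides it; move 11*x_2 to the remainder.
  leading term 1: no divisor's leading term divides it; move -5/6 to the remainder.
  remainder -8/3*x_2**2 + 11*x_2 - 5/6 ≠ 0; add g_3 = -8/3*x_2**2 + 11*x_2 - 5/6 to the basis.

The other S-polynomials (S(f_1,g_3), S(f_2,g_3)) all reduce to 0 modulo the current basis, so we have a Gröbner basis.
Inter-reduce: drop elements whose leading term is divisible by another's, tail-reduce, and make monic.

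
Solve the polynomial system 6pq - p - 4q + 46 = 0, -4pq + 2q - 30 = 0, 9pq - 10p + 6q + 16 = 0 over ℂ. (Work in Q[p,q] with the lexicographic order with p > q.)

{(-2, 3)}

Compute a lex Gröbner basis by Buchberger's algorithm.
f_1 = 6pq - p - 4q + 46, LT = pq.
f_2 = -4pq + 2q - 30, LT = pq.
f_3 = 9pq - 10p + 6q + 16, LT = pq.

S(f_1,f_2): lcm = pq. S = -1/6p - 1/6q + 1/6.
  leading term p: no divisor's leading term divides it; move -1/6p to the remainder.
  leading term q: no divisor's leading term divides it; move -1/6q to the remainder.
  leading term 1: no divisor's leading term divides it; move 1/6 to the remainder.
  remainder -1/6p - 1/6q + 1/6 ≠ 0; add h_4 = -1/6p - 1/6q + 1/6 to the basis.

S(f_1,f_3): lcm = pq. S = 17/18p - 4/3q + 53/9.
  leading term p: subtract (-17/3)·h_4 from 17/18p - 4/3q + 53/9 → -41/18q + 41/6
  leading term q: no divisor's leading term divides it; move -41/18q to the remainder.
  leading term 1: no divisor's leading term divides it; move 41/6 to the remainder.
  remainder -41/18q + 41/6 ≠ 0; add h_5 = -41/18q + 41/6 to the basis.

The other S-polynomials (S(f_2,f_3), S(f_1,h_4), S(f_2,h_4), S(f_3,h_4), S(f_1,h_5), S(f_2,h_5), S(f_3,h_5), S(h_4,h_5)) all reduce to 0 modulo the current basis, so we have a Gröbner basis.
Inter-reduce: drop elements whose leading term is divisible by another's, tail-reduce, and make monic.
Reduced Gröbner basis: {p + 2, q - 3}.

Elimination: the polynomial q - 3 lies in the elimination ideal for q, so q ∈ {3}. For each such q, the remaining basis elements (now univariate) give the rest of the solution.
  q = 3: the earlier basis element becomes p + 2 = 0, giving p = -2 — point (-2, 3).
Check: every point annihilates each of the original generators.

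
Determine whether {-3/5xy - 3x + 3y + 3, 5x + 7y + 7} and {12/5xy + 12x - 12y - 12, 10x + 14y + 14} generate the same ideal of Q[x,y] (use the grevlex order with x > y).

Equality of ideals is decidable: compute both reduced Gröbner bases (unique for the ordering) and check whether they agree.
Buchberger on the first generating set:
f_1 = -3/5xy - 3x + 3y + 3, LT = xy.
f_2 = 5x + 7y + 7, LT = x.

S(f_1,f_2): lcm = xy. S = -7/5y^2 + 5x - 32/5y - 5.
  leading term y^2: no divisor's leading term divides it; move -7/5y^2 to the remainder.
  leading term x: subtract (1)·f_2 from 5x - 32/5y - 5 → -67/5y - 12
  leading term y: no divisor's leading term divides it; move -67/5y to the remainder.
  leading term 1: no divisor's leading term divides it; move -12 to the remainder.
  remainder -7/5y^2 - 67/5y - 12 ≠ 0; add g_3 = -7/5y^2 - 67/5y - 12 to the basis.

S(f_1,g_3): lcm = xy^2. S = -32/7xy - 5y^2 - 60/7x - 5y.
  leading term xy: subtract (160/21)·f_1 from -32/7xy - 5y^2 - 60/7x - 5y → -5y^2 + 100/7x - 195/7y - 160/7
  leading term y^2: subtract (25/7)·g_3 from -5y^2 + 100/7x - 195/7y - 160/7 → 100/7x + 20y + 20
  leading term x: subtract (20/7)·f_2 from 100/7x + 20y + 20 → 0
  remainder 0.

S(f_2,g_3): leading monomials are coprime, so the S-polynomial reduces to 0 (Buchberger's first criterion).
Every S-polynomial of the final basis reduces to 0, so we have a Gröbner basis.
Inter-reduce: drop elements whose leading term is divisible by another's, tail-reduce, and make monic.
Reduced Gröbner basis: {y^2 + 67/7y + 60/7, x + 7/5y + 7/5}.

Buchberger on the second generating set:
h_1 = 12/5xy + 12x - 12y - 12, LT = xy.
h_2 = 10x + 14y + 14, LT = x.

S(h_1,h_2): lcm = xy. S = -7/5y^2 + 5x - 32/5y - 5.
  leading term y^2: no divisor's leading term divides it; move -7/5y^2 to the remainder.
  leading term x: subtract (1/2)·h_2 from 5x - 32/5y - 5 → -67/5y - 12
  leading term y: no divisor's leading term divides it; move -67/5y to the remainder.
  leading term 1: no divisor's leading term divides it; move -12 to the remainder.
  remainder -7/5y^2 - 67/5y - 12 ≠ 0; add k_3 = -7/5y^2 - 67/5y - 12 to the basis.

S(h_1,k_3): lcm = xy^2. S = -32/7xy - 5y^2 - 60/7x - 5y.
  leading term xy: subtract (-40/21)·h_1 from -32/7xy - 5y^2 - 60/7x - 5y → -5y^2 + 100/7x - 195/7y - 160/7
  leading term y^2: subtract (25/7)·k_3 from -5y^2 + 100/7x - 195/7y - 160/7 → 100/7x + 20y + 20
  leading term x: subtract (10/7)·h_2 from 100/7x + 20y + 20 → 0
  remainder 0.

S(h_2,k_3): leading monomials are coprime, so the S-polynomial reduces to 0 (Buchberger's first criterion).
Every S-polynomial of the final basis reduces to 0, so we have a Gröbner basis.
Inter-reduce: drop elements whose leading term is divisible by another's, tail-reduce, and make monic.
Reduced Gröbner basis: {y^2 + 67/7y + 60/7, x + 7/5y + 7/5}.

The two bases agree; hence the ideals are identical.
The same test decides containment: I ⊆ J iff every generator of I reduces to 0 modulo a Gröbner basis of J.

Yes, the ideals are equal.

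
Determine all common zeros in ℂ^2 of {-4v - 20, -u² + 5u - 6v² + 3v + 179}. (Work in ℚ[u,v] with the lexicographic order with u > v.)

{(-2, -5), (7, -5)}

Compute a lex Gröbner basis by Buchberger's algorithm.
f_1 = -4v - 20, LT = v.
f_2 = -u² + 5u - 6v² + 3v + 179, LT = u².

The S-polynomials (S(f_1,f_2)) all reduce to 0 modulo the current basis, so we have a Gröbner basis.
Inter-reduce: drop elements whose leading term is divisible by another's, tail-reduce, and make monic.
Reduced Gröbner basis: {u² - 5u - 14, v + 5}.

The lex basis is triangular: the last element involves only v. Solving v + 5 = 0 gives v ∈ {-5}; substituting each value into the earlier elements determines the remaining variables.
  v = -5: the earlier basis element becomes u² - 5u - 14 = 0, giving u = -2, 7 — points (-2, -5), (7, -5).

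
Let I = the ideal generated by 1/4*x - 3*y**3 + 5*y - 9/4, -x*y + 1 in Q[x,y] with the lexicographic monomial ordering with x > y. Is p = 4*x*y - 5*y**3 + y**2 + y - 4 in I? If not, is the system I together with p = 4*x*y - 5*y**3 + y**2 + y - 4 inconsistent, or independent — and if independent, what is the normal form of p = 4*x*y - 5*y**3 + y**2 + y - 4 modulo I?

Adjoining 4*x*y - 5*y**3 + y**2 + y - 4 makes the ideal the whole ring: the system is inconsistent.

First compute the reduced Gröbner basis of I by Buchberger's algorithm.
f_1 = 1/4*x - 3*y**3 + 5*y - 9/4, LT = x.
f_2 = -x*y + 1, LT = x*y.

S(f_1,f_2): lcm = x*y. S = -12*y**4 + 20*y**2 - 9*y + 1.
  leading term y**4: no divisor's leading term divides it; move -12*y**4 to the remainder.
  leading term y**2: no divisor's leading term divides it; move 20*y**2 to the remainder.
  leading term y: no divisor's leading term divides it; move -9*y to the remainder.
  leading term 1: no divisor's leading term divides it; move 1 to the remainder.
  remainder -12*y**4 + 20*y**2 - 9*y + 1 ≠ 0; add h_3 = -12*y**4 + 20*y**2 - 9*y + 1 to the basis.

The other S-polynomials (S(f_1,h_3), S(f_2,h_3)) all reduce to 0 modulo the current basis, so we have a Gröbner basis.
Inter-reduce: drop elements whose leading term is divisible by another's, tail-reduce, and make monic.
Reduced Gröbner basis: {x - 12*y**3 + 20*y - 9, y**4 - 5/3*y**2 + 3/4*y - 1/12}.
Label its elements g_1 = x - 12*y**3 + 20*y - 9, g_2 = y**4 - 5/3*y**2 + 3/4*y - 1/12.

Reduce p = 4*x*y - 5*y**3 + y**2 + y - 4 modulo G:
  leading term x*y: subtract (4*y)·g_1 from 4*x*y - 5*y**3 + y**2 + y - 4 → 48*y**4 - 5*y**3 - 79*y**2 + 37*y - 4
  leading term y**4: subtract (48)·g_2 from 48*y**4 - 5*y**3 - 79*y**2 + 37*y - 4 → -5*y**3 + y**2 + y
  leading term y**3: no divisor's leading term divides it; move -5*y**3 to the remainder.
  leading term y**2: no divisor's leading term divides it; move y**2 to the remainder.
  leading term y: no divisor's leading term divides it; move y to the remainder.
  normal form = -5*y**3 + y**2 + y.
The normal form is nonzero, so p ∉ I. Since p minus its normal form lies in I, I + (p) = I + (r) where r = -5*y**3 + y**2 + y; decide whether this ideal is the whole ring.
Run Buchberger on G together with r (pairs among the g_i already reduce to 0 since G is a Gröbner basis):
g_1 = x - 12*y**3 + 20*y - 9, LT = x.
g_2 = y**4 - 5/3*y**2 + 3/4*y - 1/12, LT = y**4.
r = -5*y**3 + y**2 + y, LT = y**3.

S(g_2,r): lcm = y**4. S = 1/5*y**3 - 22/15*y**2 + 3/4*y - 1/12.
  leading term y**3: subtract (-1/25)·r from 1/5*y**3 - 22/15*y**2 + 3/4*y - 1/12 → -107/75*y**2 + 79/100*y - 1/12
  leading term y**2: no divisor's leading term divides it; move -107/75*y**2 to the remainder.
  leading term y: no divisor's leading term divides it; move 79/100*y to the remainder.
  leading term 1: no divisor's leading term divides it; move -1/12 to the remainder.
  remainder -107/75*y**2 + 79/100*y - 1/12 ≠ 0; add m_4 = -107/75*y**2 + 79/100*y - 1/12 to the basis.

S(g_2,m_4): lcm = y**4. S = 237/428*y**3 - 2215/1284*y**2 + 3/4*y - 1/12.
  leading term y**3: subtract (-237/2140)·r from 237/428*y**3 - 2215/1284*y**2 + 3/4*y - 1/12 → -2591/1605*y**2 + 921/1070*y - 1/12
  leading term y**2: subtract (12955/11449)·m_4 from -2591/1605*y**2 + 921/1070*y - 1/12 → -1519/45796*y + 251/22898
  leading term y: no divisor's leading term divides it; move -1519/45796*y to the remainder.
  leading term 1: no divisor's leading term divides it; move 251/22898 to the remainder.
  remainder -1519/45796*y + 251/22898 ≠ 0; add m_5 = -1519/45796*y + 251/22898 to the basis.

S(r,m_4): lcm = y**3. S = 757/2140*y**2 - 553/2140*y.
  leading term y**2: subtract (-11355/45796)·m_4 from 757/2140*y**2 - 553/2140*y → -11455/183184*y - 3785/183184
  leading term y: subtract (11455/6076)·m_5 from -11455/183184*y - 3785/183184 → -107475/2600528
  leading term 1: no divisor's leading term divides it; move -107475/2600528 to the remainder.
  remainder -107475/2600528 ≠ 0; add m_6 = -107475/2600528 to the basis.

The other S-polynomials (S(g_1,g_2), S(g_1,r), S(g_1,m_4), S(g_1,m_5), S(g_2,m_5), S(r,m_5), S(m_4,m_5), S(g_1,m_6), S(g_2,m_6), S(r,m_6), S(m_4,m_6), S(m_5,m_6)) all reduce to 0 modulo the current basis, so we have a Gröbner basis.
Inter-reduce: drop elements whose leading term is divisible by another's, tail-reduce, and make monic.
Reduced Gröbner basis: {1}.
The reduced Gröbner basis of I + (p) is {1}: the ideal is the whole ring, so the enlarged system has no common solution — adjoining p is inconsistent.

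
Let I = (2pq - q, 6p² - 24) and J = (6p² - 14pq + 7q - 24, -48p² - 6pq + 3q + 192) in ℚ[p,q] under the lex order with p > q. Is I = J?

Two ideals are equal iff their reduced Gröbner bases coincide (the reduced basis is unique for a fixed ordering).
Buchberger on the first generating set:
f_1 = 2pq - q, LT = pq.
f_2 = 6p² - 24, LT = p².

S(f_1,f_2): lcm = p²q. S = -½pq + 4q.
  leading term pq: subtract (-¼)·f_1 from -½pq + 4q → 15/4q
  leading term q: no divisor's leading term divides it; move 15/4q to the remainder.
  remainder 15/4q ≠ 0; add g_3 = 15/4q to the basis.

The other S-polynomials (S(f_1,g_3), S(f_2,g_3)) all reduce to 0 modulo the current basis, so we have a Gröbner basis.
Inter-reduce: drop elements whose leading term is divisible by another's, tail-reduce, and make monic.
Reduced Gröbner basis: {p² - 4, q}.

Buchberger on the second generating set:
h_1 = 6p² - 14pq + 7q - 24, LT = p².
h_2 = -48p² - 6pq + 3q + 192, LT = p².

S(h_1,h_2): lcm = p². S = -59/24pq + 59/48q.
  leading term pq: no divisor's leading term divides it; move -59/24pq to the remainder.
  leading term q: no divisor's leading term divides it; move 59/48q to the remainder.
  remainder -59/24pq + 59/48q ≠ 0; add k_3 = -59/24pq + 59/48q to the basis.

S(h_1,k_3): lcm = p²q. S = -7/3pq² + ½pq + 7/6q² - 4q.
  leading term pq²: subtract (56/59q)·k_3 from -7/3pq² + ½pq + 7/6q² - 4q → ½pq - 4q
  leading term pq: subtract (-12/59)·k_3 from ½pq - 4q → -15/4q
  leading term q: no divisor's leading term divides it; move -15/4q to the remainder.
  remainder -15/4q ≠ 0; add k_4 = -15/4q to the basis.

The other S-polynomials (S(h_2,k_3), S(h_1,k_4), S(h_2,k_4), S(k_3,k_4)) all reduce to 0 modulo the current basis, so we have a Gröbner basis.
Inter-reduce: drop elements whose leading term is divisible by another's, tail-reduce, and make monic.
Reduced Gröbner basis: {p² - 4, q}.

These coincide, so the ideals are equal.

Yes, the ideals are equal.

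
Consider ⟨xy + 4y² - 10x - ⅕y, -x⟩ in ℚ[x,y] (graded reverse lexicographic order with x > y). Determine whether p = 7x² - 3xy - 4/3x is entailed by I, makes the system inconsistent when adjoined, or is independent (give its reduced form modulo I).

First compute the reduced Gröbner basis of I by Buchberger's algorithm.
f_1 = xy + 4y² - 10x - ⅕y, LT = xy.
f_2 = -x, LT = x.

S(f_1,f_2): lcm = xy. S = 4y² - 10x - ⅕y.
  leading term y²: no divisor's leading term divides it; move 4y² to the remainder.
  leading term x: subtract (10)·f_2 from -10x - ⅕y → -⅕y
  leading term y: no divisor's leading term divides it; move -⅕y to the remainder.
  remainder 4y² - ⅕y ≠ 0; add h_3 = 4y² - ⅕y to the basis.

S(f_1,h_3): lcm = xy². S = 4y³ - 199/20xy - ⅕y².
  leading term y³: subtract (y)·h_3 from 4y³ - 199/20xy - ⅕y² → -199/20xy
  leading term xy: subtract (-199/20)·f_1 from -199/20xy → 199/5y² - 199/2x - 199/100y
  leading term y²: subtract (199/20)·h_3 from 199/5y² - 199/2x - 199/100y → -199/2x
  leading term x: subtract (199/2)·f_2 from -199/2x → 0
  remainder 0.

S(f_2,h_3): leading monomials are coprime, so the S-polynomial reduces to 0 (Buchberger's first criterion).
Every S-polynomial of the final basis reduces to 0, so we have a Gröbner basis.
Inter-reduce: drop elements whose leading term is divisible by another's, tail-reduce, and make monic.
Reduced Gröbner basis: {y² - 1/20y, x}.
Label its elements g_1 = y² - 1/20y, g_2 = x.

Reduce p = 7x² - 3xy - 4/3x modulo G:
  leading term x²: subtract (7x)·g_2 from 7x² - 3xy - 4/3x → -3xy - 4/3x
  leading term xy: subtract (-3y)·g_2 from -3xy - 4/3x → -4/3x
  leading term x: subtract (-4/3)·g_2 from -4/3x → 0
  normal form = 0.
Since the normal form is 0, p ∈ I.

7x² - 3xy - 4/3x lies in I (it reduces to 0).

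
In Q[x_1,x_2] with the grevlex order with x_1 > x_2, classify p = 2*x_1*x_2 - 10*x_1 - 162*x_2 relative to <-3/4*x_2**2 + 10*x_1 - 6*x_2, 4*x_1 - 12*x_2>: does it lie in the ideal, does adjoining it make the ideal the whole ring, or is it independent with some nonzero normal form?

First compute the reduced Gröbner basis of I by Buchberger's algorithm.
f_1 = -3/4*x_2**2 + 10*x_1 - 6*x_2, LT = x_2**2.
f_2 = 4*x_1 - 12*x_2, LT = x_1.

The S-polynomials (S(f_1,f_2)) all reduce to 0 modulo the current basis, so we have a Gröbner basis.
Inter-reduce: drop elements whose leading term is divisible by another's, tail-reduce, and make monic.
Reduced Gröbner basis: {x_2**2 - 32*x_2, x_1 - 3*x_2}.
Label its elements g_1 = x_2**2 - 32*x_2, g_2 = x_1 - 3*x_2.

Reduce p = 2*x_1*x_2 - 10*x_1 - 162*x_2 modulo G:
  leading term x_1*x_2: subtract (2*x_2)·g_2 from 2*x_1*x_2 - 10*x_1 - 162*x_2 → 6*x_2**2 - 10*x_1 - 162*x_2
  leading term x_2**2: subtract (6)·g_1 from 6*x_2**2 - 10*x_1 - 162*x_2 → -10*x_1 + 30*x_2
  leading term x_1: subtract (-10)·g_2 from -10*x_1 + 30*x_2 → 0
  normal form = 0.
Since the normal form is 0, p ∈ I.

2*x_1*x_2 - 10*x_1 - 162*x_2 lies in I (it reduces to 0).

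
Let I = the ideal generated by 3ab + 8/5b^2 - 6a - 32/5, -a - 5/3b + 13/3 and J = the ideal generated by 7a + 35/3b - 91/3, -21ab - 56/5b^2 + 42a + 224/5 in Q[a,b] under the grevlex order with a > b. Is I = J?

For a fixed monomial order, each ideal has a unique reduced Gröbner basis; comparing bases decides equality.
Buchberger on the first generating set:
f_1 = 3ab + 8/5b^2 - 6a - 32/5, LT = ab.
f_2 = -a - 5/3b + 13/3, LT = a.

S(f_1,f_2): lcm = ab. S = -17/15b^2 - 2a + 13/3b - 32/15.
  leading term b^2: no divisor's leading term divides it; move -17/15b^2 to the remainder.
  leading term a: subtract (2)·f_2 from -2a + 13/3b - 32/15 → 23/3b - 54/5
  leading term b: no divisor's leading term divides it; move 23/3b to the remainder.
  leading term 1: no divisor's leading term divides it; move -54/5 to the remainder.
  remainder -17/15b^2 + 23/3b - 54/5 ≠ 0; add g_3 = -17/15b^2 + 23/3b - 54/5 to the basis.

S(f_1,g_3): lcm = ab^2. S = 8/15b^3 + 81/17ab - 162/17a - 32/15b.
  leading term b^3: subtract (-8/17b)·g_3 from 8/15b^3 + 81/17ab - 162/17a - 32/15b → 81/17ab + 184/51b^2 - 162/17a - 368/51b
  leading term ab: subtract (27/17)·f_1 from 81/17ab + 184/51b^2 - 162/17a - 368/51b → 16/15b^2 - 368/51b + 864/85
  leading term b^2: subtract (-16/17)·g_3 from 16/15b^2 - 368/51b + 864/85 → 0
  remainder 0.

S(f_2,g_3): leading monomials are coprime, so the S-polynomial reduces to 0 (Buchberger's first criterion).
Every S-polynomial of the final basis reduces to 0, so we have a Gröbner basis.
Inter-reduce: drop elements whose leading term is divisible by another's, tail-reduce, and make monic.
Reduced Gröbner basis: {b^2 - 115/17b + 162/17, a + 5/3b - 13/3}.

Buchberger on the second generating set:
h_1 = 7a + 35/3b - 91/3, LT = a.
h_2 = -21ab - 56/5b^2 + 42a + 224/5, LT = ab.

S(h_1,h_2): lcm = ab. S = 17/15b^2 + 2a - 13/3b + 32/15.
  leading term b^2: no divisor's leading term divides it; move 17/15b^2 to the remainder.
  leading term a: subtract (2/7)·h_1 from 2a - 13/3b + 32/15 → -23/3b + 54/5
  leading term b: no divisor's leading term divides it; move -23/3b to the remainder.
  leading term 1: no divisor's leading term divides it; move 54/5 to the remainder.
  remainder 17/15b^2 - 23/3b + 54/5 ≠ 0; add k_3 = 17/15b^2 - 23/3b + 54/5 to the basis.

S(h_1,k_3): leading monomials are coprime, so the S-polynomial reduces to 0 (Buchberger's first criterion).
S(h_2,k_3): lcm = ab^2. S = 8/15b^3 + 81/17ab - 162/17a - 32/15b.
  leading term b^3: subtract (8/17b)·k_3 from 8/15b^3 + 81/17ab - 162/17a - 32/15b → 81/17ab + 184/51b^2 - 162/17a - 368/51b
  leading term ab: subtract (81/119b)·h_1 from 81/17ab + 184/51b^2 - 162/17a - 368/51b → -13/3b^2 - 162/17a + 685/51b
  leading term b^2: subtract (-65/17)·k_3 from -13/3b^2 - 162/17a + 685/51b → -162/17a - 270/17b + 702/17
  leading term a: subtract (-162/119)·h_1 from -162/17a - 270/17b + 702/17 → 0
  remainder 0.

Every S-polynomial of the final basis reduces to 0, so we have a Gröbner basis.
Inter-reduce: drop elements whose leading term is divisible by another's, tail-reduce, and make monic.
Reduced Gröbner basis: {b^2 - 115/17b + 162/17, a + 5/3b - 13/3}.

Same reduced basis, so the two generating sets span the same ideal.

Yes, the ideals are equal.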